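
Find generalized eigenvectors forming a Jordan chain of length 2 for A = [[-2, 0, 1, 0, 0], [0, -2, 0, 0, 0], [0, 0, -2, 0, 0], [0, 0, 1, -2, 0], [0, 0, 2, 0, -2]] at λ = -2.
We seek v_1 ∈ ker((A + 2I)^2) \ ker(A + 2I), then set v_{i+1} = (A + 2I) v_i.

One such chain is v_1 = [[0, 0, 1, 0, 0]]^T, v_2 = [[1, 0, 0, 1, 2]]^T. Check: (A + 2I) v_2 = [[0, 0, 0, 0, 0]]^T = 0.

v_1 = [[0, 0, 1, 0, 0]]^T, v_2 = [[1, 0, 0, 1, 2]]^T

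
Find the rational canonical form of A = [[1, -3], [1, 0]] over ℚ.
R = [[0, -3], [1, 1]]

The invariant factors of A (the non-unit diagonal entries of the Smith normal form of xI - A over ℚ[x]) are x^2 - x + 3, each dividing the next. The characteristic polynomial is their product, x^2 - x + 3.

The rational canonical form is the block-diagonal matrix of companion matrices C(f_i):
R = [[0, -3], [1, 1]].

Note the characteristic polynomial does not split into linear factors over ℚ, so A has no Jordan form over ℚ; the rational canonical form exists over any field.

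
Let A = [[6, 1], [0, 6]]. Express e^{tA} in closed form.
e^{tA} = [[e^{6*t}, t*e^{6*t}], [0, e^{6*t}]]

A has Jordan form J = [[6, 1], [0, 6]] with A = PJP^{-1}, so e^{tA} = P e^{tJ} P^{-1}.

For a Jordan block J_k(λ), e^{tJ_k(λ)} = e^{λt} · (I + tN + t^2 N^2/2! + ... + t^{k-1} N^{k-1}/(k-1)!) where N is the nilpotent superdiagonal part.

Assembling the blocks and conjugating back gives the entries of e^{tA} as shown above.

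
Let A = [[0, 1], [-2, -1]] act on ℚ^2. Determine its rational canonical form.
R = [[0, -2], [1, -1]]

The invariant factors of A (the non-unit diagonal entries of the Smith normal form of xI - A over ℚ[x]) are x^2 + x + 2, each dividing the next. The characteristic polynomial is their product, x^2 + x + 2.

The rational canonical form is the block-diagonal matrix of companion matrices C(f_i):
R = [[0, -2], [1, -1]].

Note the characteristic polynomial does not split into linear factors over ℚ, so A has no Jordan form over ℚ; the rational canonical form exists over any field.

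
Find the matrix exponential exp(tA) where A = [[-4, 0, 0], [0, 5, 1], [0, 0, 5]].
A has Jordan form J = [[-4, 0, 0], [0, 5, 1], [0, 0, 5]] with A = PJP^{-1}, so e^{tA} = P e^{tJ} P^{-1}.

For a Jordan block J_k(λ), e^{tJ_k(λ)} = e^{λt} · (I + tN + t^2 N^2/2! + ... + t^{k-1} N^{k-1}/(k-1)!) where N is the nilpotent superdiagonal part.

Assembling the blocks and conjugating back gives the entries of e^{tA} as shown above.

e^{tA} = [[e^{-4*t}, 0, 0], [0, e^{5*t}, t*e^{5*t}], [0, 0, e^{5*t}]]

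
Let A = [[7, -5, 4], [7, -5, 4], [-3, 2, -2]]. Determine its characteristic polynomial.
xI - A = [[x - 7, 5, -4], [-7, x + 5, -4], [3, -2, x + 2]].

Expanding det(xI - A) along the first row:
det(xI - A) = + (x - 7)·det([[x + 5, -4], [-2, x + 2]]) - (5)·det([[-7, -4], [3, x + 2]]) + (-4)·det([[-7, x + 5], [3, -2]]).

Evaluating gives χ_A(x) = x^3.

χ_A(x) = x^3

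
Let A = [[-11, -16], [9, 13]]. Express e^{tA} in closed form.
e^{tA} = [[(1 - 12*t)*e^{t}, -16*t*e^{t}], [9*t*e^{t}, (12*t + 1)*e^{t}]]

A has Jordan form J = [[1, 1], [0, 1]] with A = PJP^{-1}, so e^{tA} = P e^{tJ} P^{-1}.

For a Jordan block J_k(λ), e^{tJ_k(λ)} = e^{λt} · (I + tN + t^2 N^2/2! + ... + t^{k-1} N^{k-1}/(k-1)!) where N is the nilpotent superdiagonal part.

Assembling the blocks and conjugating back gives the entries of e^{tA} as shown above.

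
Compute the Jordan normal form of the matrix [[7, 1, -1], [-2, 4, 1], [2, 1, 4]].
The characteristic polynomial is det(xI - A) = (x - 5)^3, so the eigenvalues are 5 (algebraic multiplicity 3).

For λ = 5: rank(A - 5I) = 1, rank((A - 5I)^2) = 0. The eigenspace has dimension 3 - 1 = 2, so there are 2 Jordan blocks; the rank sequence gives block sizes [2, 1].

Assembling the blocks gives the Jordan form J above.

J = [[5, 1, 0], [0, 5, 0], [0, 0, 5]]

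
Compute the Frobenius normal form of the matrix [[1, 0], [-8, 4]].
R = [[0, -4], [1, 5]]

The invariant factors of A (the non-unit diagonal entries of the Smith normal form of xI - A over ℚ[x]) are (x - 4)(x - 1), each dividing the next. The characteristic polynomial is their product, (x - 4)(x - 1).

The rational canonical form is the block-diagonal matrix of companion matrices C(f_i):
R = [[0, -4], [1, 5]].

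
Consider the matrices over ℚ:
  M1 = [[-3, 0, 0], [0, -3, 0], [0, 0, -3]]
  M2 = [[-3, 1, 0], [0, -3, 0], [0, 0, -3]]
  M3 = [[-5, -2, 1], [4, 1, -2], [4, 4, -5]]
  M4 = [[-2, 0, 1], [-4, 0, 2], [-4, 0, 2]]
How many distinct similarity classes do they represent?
3 classes: {M1}, {M2, M3}, {M4}

Characteristic polynomials: χ_{M1} = (x + 3)^3, χ_{M2} = (x + 3)^3, χ_{M3} = (x + 3)^3, χ_{M4} = x^3.

{M1}: invariant factors x + 3, x + 3, x + 3.

{M2, M3}: invariant factors x + 3, (x + 3)^2.

{M4}: invariant factors x, x^2.

Matrices are similar if and only if their invariant-factor lists agree; the partition into similarity classes is {M1}, {M2, M3}, {M4}.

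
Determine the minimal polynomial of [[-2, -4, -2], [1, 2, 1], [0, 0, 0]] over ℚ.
m_A(x) = x^2

The characteristic polynomial factors as x^3. The minimal polynomial is ∏(x - λ)^{k_λ} where k_λ is the size of the largest Jordan block at λ.

For λ = 0: rank(A) = 1, and the largest Jordan block has size 2 (the smallest k with rank(A^k) = rank(A^(k+1))).

So m_A(x) = x^2.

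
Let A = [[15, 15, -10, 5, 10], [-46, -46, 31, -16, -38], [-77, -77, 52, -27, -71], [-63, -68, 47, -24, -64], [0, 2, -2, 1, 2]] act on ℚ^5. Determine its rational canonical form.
R = [[0, 5, 0, 0, 0], [1, -1, 0, 0, 0], [0, 0, 0, 0, -5], [0, 0, 1, 0, 6], [0, 0, 0, 1, 0]]

The invariant factors of A (the non-unit diagonal entries of the Smith normal form of xI - A over ℚ[x]) are x^2 + x - 5, (x - 1)(x^2 + x - 5), each dividing the next. The characteristic polynomial is their product, (x - 1)(x^2 + x - 5)^2.

The rational canonical form is the block-diagonal matrix of companion matrices C(f_i):
R = [[0, 5, 0, 0, 0], [1, -1, 0, 0, 0], [0, 0, 0, 0, -5], [0, 0, 1, 0, 6], [0, 0, 0, 1, 0]].

Note the characteristic polynomial does not split into linear factors over ℚ, so A has no Jordan form over ℚ; the rational canonical form exists over any field.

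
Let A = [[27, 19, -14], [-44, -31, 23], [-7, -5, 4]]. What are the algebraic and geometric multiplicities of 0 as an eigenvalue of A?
The characteristic polynomial is x^3, so the factor x appears with exponent 3: the algebraic multiplicity is 3.

rank(A) = 2, so the eigenspace has dimension 3 - 2 = 1: the geometric multiplicity is 1.

Since 1 < 3, A is not diagonalizable.

algebraic multiplicity 3, geometric multiplicity 1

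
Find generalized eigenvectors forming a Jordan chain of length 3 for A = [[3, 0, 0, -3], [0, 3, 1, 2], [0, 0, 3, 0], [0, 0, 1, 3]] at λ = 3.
We seek v_1 ∈ ker((A - 3I)^3) \ ker((A - 3I)^2), then set v_{i+1} = (A - 3I) v_i.

One such chain is v_1 = [[3, 0, 1, 0]]^T, v_2 = [[0, 1, 0, 1]]^T, v_3 = [[-3, 2, 0, 0]]^T. Check: (A - 3I) v_3 = [[0, 0, 0, 0]]^T = 0.

v_1 = [[3, 0, 1, 0]]^T, v_2 = [[0, 1, 0, 1]]^T, v_3 = [[-3, 2, 0, 0]]^T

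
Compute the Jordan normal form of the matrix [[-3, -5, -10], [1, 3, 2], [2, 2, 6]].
J = [[2, 1, 0], [0, 2, 0], [0, 0, 2]]

The characteristic polynomial is det(xI - A) = (x - 2)^3, so the eigenvalues are 2 (algebraic multiplicity 3).

For λ = 2: rank(A - 2I) = 1, rank((A - 2I)^2) = 0. The eigenspace has dimension 3 - 1 = 2, so there are 2 Jordan blocks; the rank sequence gives block sizes [2, 1].

Assembling the blocks gives the Jordan form J above.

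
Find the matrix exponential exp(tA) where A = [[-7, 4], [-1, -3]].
A has Jordan form J = [[-5, 1], [0, -5]] with A = PJP^{-1}, so e^{tA} = P e^{tJ} P^{-1}.

For a Jordan block J_k(λ), e^{tJ_k(λ)} = e^{λt} · (I + tN + t^2 N^2/2! + ... + t^{k-1} N^{k-1}/(k-1)!) where N is the nilpotent superdiagonal part.

Assembling the blocks and conjugating back gives the entries of e^{tA} as shown above.

e^{tA} = [[(1 - 2*t)*e^{-5*t}, 4*t*e^{-5*t}], [-t*e^{-5*t}, (2*t + 1)*e^{-5*t}]]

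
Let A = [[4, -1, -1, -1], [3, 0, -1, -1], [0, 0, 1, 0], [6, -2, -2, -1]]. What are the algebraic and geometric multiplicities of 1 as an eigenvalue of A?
algebraic multiplicity 4, geometric multiplicity 3

The characteristic polynomial is (x - 1)^4, so the factor x - 1 appears with exponent 4: the algebraic multiplicity is 4.

rank(A - I) = 1, so the eigenspace has dimension 4 - 1 = 3: the geometric multiplicity is 3.

Since 3 < 4, A is not diagonalizable.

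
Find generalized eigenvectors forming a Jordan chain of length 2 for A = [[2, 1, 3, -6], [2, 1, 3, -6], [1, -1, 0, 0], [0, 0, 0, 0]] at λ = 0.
We seek v_1 ∈ ker(A^2) \ ker(A), then set v_{i+1} = A v_i.

One such chain is v_1 = [[0, 1, 0, 0]]^T, v_2 = [[1, 1, -1, 0]]^T. Check: A v_2 = [[0, 0, 0, 0]]^T = 0.

v_1 = [[0, 1, 0, 0]]^T, v_2 = [[1, 1, -1, 0]]^T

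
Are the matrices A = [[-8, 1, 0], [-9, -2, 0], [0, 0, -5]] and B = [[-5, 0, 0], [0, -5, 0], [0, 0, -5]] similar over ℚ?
No.

Both have characteristic polynomial (x + 5)^3, but the minimal polynomial of A is (x + 5)^2 while the minimal polynomial of B is x + 5. The minimal polynomial is a similarity invariant, so A and B are not similar.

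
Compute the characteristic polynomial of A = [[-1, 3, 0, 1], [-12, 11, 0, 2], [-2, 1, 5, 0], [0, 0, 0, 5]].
χ_A(x) = (x - 5)^4

xI - A = [[x + 1, -3, 0, -1], [12, x - 11, 0, -2], [2, -1, x - 5, 0], [0, 0, 0, x - 5]].

Expanding det(xI - A) along the first row:
det(xI - A) = + (x + 1)·det([[x - 11, 0, -2], [-1, x - 5, 0], [0, 0, x - 5]]) - (-3)·det([[12, 0, -2], [2, x - 5, 0], [0, 0, x - 5]]) + (0)·det([[12, x - 11, -2], [2, -1, 0], [0, 0, x - 5]]) - (-1)·det([[12, x - 11, 0], [2, -1, x - 5], [0, 0, 0]]).

Evaluating gives χ_A(x) = x^4 - 20x^3 + 150x^2 - 500x + 625 = (x - 5)^4.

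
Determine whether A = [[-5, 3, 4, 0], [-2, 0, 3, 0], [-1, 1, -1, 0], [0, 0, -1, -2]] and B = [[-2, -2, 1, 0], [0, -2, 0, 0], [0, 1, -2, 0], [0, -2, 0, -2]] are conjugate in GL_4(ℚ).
Yes.

Two matrices over a field are similar if and only if they have the same invariant factors.

Both A and B have characteristic polynomial (x + 2)^4 and minimal polynomial (x + 2)^3. Computing further, both have invariant factors x + 2, (x + 2)^3. Hence A and B are similar.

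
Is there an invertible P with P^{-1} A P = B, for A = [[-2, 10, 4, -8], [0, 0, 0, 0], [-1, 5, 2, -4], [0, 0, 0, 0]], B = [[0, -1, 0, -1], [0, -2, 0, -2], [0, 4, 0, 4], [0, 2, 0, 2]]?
Yes.

Two matrices over a field are similar if and only if they have the same invariant factors.

Both A and B have characteristic polynomial x^4 and minimal polynomial x^2. Computing further, both have invariant factors x, x, x^2. Hence A and B are similar.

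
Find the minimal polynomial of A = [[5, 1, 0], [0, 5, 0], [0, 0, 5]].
The characteristic polynomial factors as (x - 5)^3. The minimal polynomial is ∏(x - λ)^{k_λ} where k_λ is the size of the largest Jordan block at λ.

For λ = 5: rank(A - 5I) = 1, and the largest Jordan block has size 2 (the smallest k with rank((A - 5I)^k) = rank((A - 5I)^(k+1))).

So m_A(x) = (x - 5)^2.

m_A(x) = (x - 5)^2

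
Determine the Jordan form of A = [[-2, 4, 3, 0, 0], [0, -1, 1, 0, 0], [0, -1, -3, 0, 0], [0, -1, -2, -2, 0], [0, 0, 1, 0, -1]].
J = [[-2, 1, 0, 0, 0], [0, -2, 1, 0, 0], [0, 0, -2, 0, 0], [0, 0, 0, -2, 0], [0, 0, 0, 0, -1]]

The characteristic polynomial is det(xI - A) = (x + 1)(x + 2)^4, so the eigenvalues are -2 (algebraic multiplicity 4), -1 (algebraic multiplicity 1).

For λ = -2: rank(A + 2I) = 3, rank((A + 2I)^2) = 2, rank((A + 2I)^3) = 1. The eigenspace has dimension 5 - 3 = 2, so there are 2 Jordan blocks; the rank sequence gives block sizes [3, 1].

For λ = -1: algebraic multiplicity 1 gives one 1×1 block.

Assembling the blocks gives the Jordan form J above.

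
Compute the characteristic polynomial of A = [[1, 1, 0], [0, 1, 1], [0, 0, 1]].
xI - A = [[x - 1, -1, 0], [0, x - 1, -1], [0, 0, x - 1]].

Expanding det(xI - A) along the first row:
det(xI - A) = + (x - 1)·det([[x - 1, -1], [0, x - 1]]) - (-1)·det([[0, -1], [0, x - 1]]) + (0)·det([[0, x - 1], [0, 0]]).

Evaluating gives χ_A(x) = x^3 - 3x^2 + 3x - 1 = (x - 1)^3.

χ_A(x) = (x - 1)^3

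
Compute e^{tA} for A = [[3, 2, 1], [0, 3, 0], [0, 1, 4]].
e^{tA} = [[e^{3*t}, (t + e^{t} - 1)*e^{3*t}, (e^{t} - 1)*e^{3*t}], [0, e^{3*t}, 0], [0, (e^{t} - 1)*e^{3*t}, e^{4*t}]]

A has Jordan form J = [[3, 1, 0], [0, 3, 0], [0, 0, 4]] with A = PJP^{-1}, so e^{tA} = P e^{tJ} P^{-1}.

For a Jordan block J_k(λ), e^{tJ_k(λ)} = e^{λt} · (I + tN + t^2 N^2/2! + ... + t^{k-1} N^{k-1}/(k-1)!) where N is the nilpotent superdiagonal part.

Assembling the blocks and conjugating back gives the entries of e^{tA} as shown above.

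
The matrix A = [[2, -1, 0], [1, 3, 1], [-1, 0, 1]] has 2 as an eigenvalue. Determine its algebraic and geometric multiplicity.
algebraic multiplicity 3, geometric multiplicity 1

The characteristic polynomial is (x - 2)^3, so the factor x - 2 appears with exponent 3: the algebraic multiplicity is 3.

rank(A - 2I) = 2, so the eigenspace has dimension 3 - 2 = 1: the geometric multiplicity is 1.

Since 1 < 3, A is not diagonalizable.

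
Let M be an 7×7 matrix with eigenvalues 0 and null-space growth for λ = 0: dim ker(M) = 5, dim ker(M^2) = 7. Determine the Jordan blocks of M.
Jordan blocks: (0, 2), (0, 2), (0, 1), (0, 1), (0, 1)

λ = 0: successive nullity increments [5, 2] count blocks of size ≥ k; block sizes are [2, 2, 1, 1, 1].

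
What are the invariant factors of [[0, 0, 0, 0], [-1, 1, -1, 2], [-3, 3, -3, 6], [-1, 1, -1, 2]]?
The Jordan structure of A has elementary divisors x^2, x, x. Arranging the block sizes at each eigenvalue in decreasing order and taking row products gives the invariant factors.

Invariant factors (smallest first, each dividing the next): x, x, x^2.

Check: the last factor x^2 is the minimal polynomial, and the product x^4 is the characteristic polynomial.

x, x, x^2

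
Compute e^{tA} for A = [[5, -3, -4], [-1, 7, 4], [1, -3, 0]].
e^{tA} = [[(t + 1)*e^{4*t}, -3*t*e^{4*t}, -4*t*e^{4*t}], [-t*e^{4*t}, (3*t + 1)*e^{4*t}, 4*t*e^{4*t}], [t*e^{4*t}, -3*t*e^{4*t}, (1 - 4*t)*e^{4*t}]]

A has Jordan form J = [[4, 1, 0], [0, 4, 0], [0, 0, 4]] with A = PJP^{-1}, so e^{tA} = P e^{tJ} P^{-1}.

For a Jordan block J_k(λ), e^{tJ_k(λ)} = e^{λt} · (I + tN + t^2 N^2/2! + ... + t^{k-1} N^{k-1}/(k-1)!) where N is the nilpotent superdiagonal part.

Assembling the blocks and conjugating back gives the entries of e^{tA} as shown above.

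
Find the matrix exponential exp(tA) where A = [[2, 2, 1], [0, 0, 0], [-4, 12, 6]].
A has Jordan form J = [[0, 0, 0], [0, 4, 1], [0, 0, 4]] with A = PJP^{-1}, so e^{tA} = P e^{tJ} P^{-1}.

For a Jordan block J_k(λ), e^{tJ_k(λ)} = e^{λt} · (I + tN + t^2 N^2/2! + ... + t^{k-1} N^{k-1}/(k-1)!) where N is the nilpotent superdiagonal part.

Assembling the blocks and conjugating back gives the entries of e^{tA} as shown above.

e^{tA} = [[(1 - 2*t)*e^{4*t}, 2*t*e^{4*t}, t*e^{4*t}], [0, 1, 0], [-4*t*e^{4*t}, 4*t*e^{4*t} + 2*e^{4*t} - 2, (2*t + 1)*e^{4*t}]]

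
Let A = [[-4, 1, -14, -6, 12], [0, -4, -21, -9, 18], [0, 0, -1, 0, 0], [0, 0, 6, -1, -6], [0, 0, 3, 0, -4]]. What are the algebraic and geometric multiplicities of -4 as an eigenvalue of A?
The characteristic polynomial is (x + 1)^2(x + 4)^3, so the factor x + 4 appears with exponent 3: the algebraic multiplicity is 3.

rank(A + 4I) = 3, so the eigenspace has dimension 5 - 3 = 2: the geometric multiplicity is 2.

Since 2 < 3, A is not diagonalizable.

algebraic multiplicity 3, geometric multiplicity 2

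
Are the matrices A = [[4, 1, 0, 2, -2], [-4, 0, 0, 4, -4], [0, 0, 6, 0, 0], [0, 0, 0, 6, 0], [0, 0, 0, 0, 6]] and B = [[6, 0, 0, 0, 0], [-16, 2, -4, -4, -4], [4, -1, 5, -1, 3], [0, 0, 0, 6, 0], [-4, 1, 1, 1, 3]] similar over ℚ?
Two matrices over a field are similar if and only if they have the same invariant factors.

Both A and B have characteristic polynomial (x - 6)^3(x - 2)^2 and minimal polynomial (x - 6)(x - 2)^2. Computing further, both have invariant factors x - 6, x - 6, (x - 6)(x - 2)^2. Hence A and B are similar.

Yes.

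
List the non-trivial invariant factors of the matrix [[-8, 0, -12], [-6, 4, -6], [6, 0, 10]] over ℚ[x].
The Jordan structure of A has elementary divisors (x + 2), (x - 4), (x - 4). Arranging the block sizes at each eigenvalue in decreasing order and taking row products gives the invariant factors.

Invariant factors (smallest first, each dividing the next): x - 4, (x - 4)(x + 2).

Check: the last factor (x - 4)(x + 2) is the minimal polynomial, and the product (x - 4)^2(x + 2) is the characteristic polynomial.

x - 4, (x - 4)(x + 2)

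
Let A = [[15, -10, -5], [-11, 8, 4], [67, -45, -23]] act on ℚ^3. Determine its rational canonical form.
R = [[0, 0, -5], [1, 0, 4], [0, 1, 0]]

The invariant factors of A (the non-unit diagonal entries of the Smith normal form of xI - A over ℚ[x]) are x^3 - 4x + 5, each dividing the next. The characteristic polynomial is their product, x^3 - 4x + 5.

The rational canonical form is the block-diagonal matrix of companion matrices C(f_i):
R = [[0, 0, -5], [1, 0, 4], [0, 1, 0]].

Note the characteristic polynomial does not split into linear factors over ℚ, so A has no Jordan form over ℚ; the rational canonical form exists over any field.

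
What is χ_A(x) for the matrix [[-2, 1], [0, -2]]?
χ_A(x) = (x + 2)^2

xI - A = [[x + 2, -1], [0, x + 2]].

Expanding det(xI - A) along the first row:
det(xI - A) = + (x + 2)·det([[x + 2]]) - (-1)·det([[0]]).

Evaluating gives χ_A(x) = x^2 + 4x + 4 = (x + 2)^2.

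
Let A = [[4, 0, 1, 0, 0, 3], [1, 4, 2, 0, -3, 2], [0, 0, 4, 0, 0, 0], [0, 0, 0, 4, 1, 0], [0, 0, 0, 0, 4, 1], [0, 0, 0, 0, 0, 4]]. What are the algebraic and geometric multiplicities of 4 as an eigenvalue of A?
The characteristic polynomial is (x - 4)^6, so the factor x - 4 appears with exponent 6: the algebraic multiplicity is 6.

rank(A - 4I) = 4, so the eigenspace has dimension 6 - 4 = 2: the geometric multiplicity is 2.

Since 2 < 6, A is not diagonalizable.

algebraic multiplicity 6, geometric multiplicity 2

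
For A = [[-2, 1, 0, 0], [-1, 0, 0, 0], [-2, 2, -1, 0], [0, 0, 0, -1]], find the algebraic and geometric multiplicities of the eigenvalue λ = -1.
algebraic multiplicity 4, geometric multiplicity 3

The characteristic polynomial is (x + 1)^4, so the factor x + 1 appears with exponent 4: the algebraic multiplicity is 4.

rank(A + I) = 1, so the eigenspace has dimension 4 - 1 = 3: the geometric multiplicity is 3.

Since 3 < 4, A is not diagonalizable.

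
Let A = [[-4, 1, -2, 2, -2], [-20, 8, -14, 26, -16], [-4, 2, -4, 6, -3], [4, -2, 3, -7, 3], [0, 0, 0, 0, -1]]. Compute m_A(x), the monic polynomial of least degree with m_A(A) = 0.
The characteristic polynomial factors as (x + 1)^2(x + 2)^3. The minimal polynomial is ∏(x - λ)^{k_λ} where k_λ is the size of the largest Jordan block at λ.

For λ = -2: rank(A + 2I) = 3, and the largest Jordan block has size 2 (the smallest k with rank((A + 2I)^k) = rank((A + 2I)^(k+1))).
For λ = -1: rank(A + I) = 3, and the largest Jordan block has size 1 (the smallest k with rank((A + I)^k) = rank((A + I)^(k+1))).

So m_A(x) = (x + 1)(x + 2)^2.

m_A(x) = (x + 1)(x + 2)^2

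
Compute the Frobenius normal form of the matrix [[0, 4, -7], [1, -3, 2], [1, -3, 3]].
The invariant factors of A (the non-unit diagonal entries of the Smith normal form of xI - A over ℚ[x]) are x^3 + 4, each dividing the next. The characteristic polynomial is their product, x^3 + 4.

The rational canonical form is the block-diagonal matrix of companion matrices C(f_i):
R = [[0, 0, -4], [1, 0, 0], [0, 1, 0]].

Note the characteristic polynomial does not split into linear factors over ℚ, so A has no Jordan form over ℚ; the rational canonical form exists over any field.

R = [[0, 0, -4], [1, 0, 0], [0, 1, 0]]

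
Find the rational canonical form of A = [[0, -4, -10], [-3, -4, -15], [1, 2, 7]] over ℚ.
The invariant factors of A (the non-unit diagonal entries of the Smith normal form of xI - A over ℚ[x]) are x - 2, (x - 2)(x + 1), each dividing the next. The characteristic polynomial is their product, (x - 2)^2(x + 1).

The rational canonical form is the block-diagonal matrix of companion matrices C(f_i):
R = [[2, 0, 0], [0, 0, 2], [0, 1, 1]].

R = [[2, 0, 0], [0, 0, 2], [0, 1, 1]]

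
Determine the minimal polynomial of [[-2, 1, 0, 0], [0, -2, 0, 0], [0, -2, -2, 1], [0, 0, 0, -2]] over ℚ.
The characteristic polynomial factors as (x + 2)^4. The minimal polynomial is ∏(x - λ)^{k_λ} where k_λ is the size of the largest Jordan block at λ.

For λ = -2: rank(A + 2I) = 2, and the largest Jordan block has size 2 (the smallest k with rank((A + 2I)^k) = rank((A + 2I)^(k+1))).

So m_A(x) = (x + 2)^2.

m_A(x) = (x + 2)^2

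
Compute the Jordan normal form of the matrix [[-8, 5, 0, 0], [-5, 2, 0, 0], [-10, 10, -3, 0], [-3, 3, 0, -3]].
J = [[-3, 1, 0, 0], [0, -3, 0, 0], [0, 0, -3, 0], [0, 0, 0, -3]]

The characteristic polynomial is det(xI - A) = (x + 3)^4, so the eigenvalues are -3 (algebraic multiplicity 4).

For λ = -3: rank(A + 3I) = 1, rank((A + 3I)^2) = 0. The eigenspace has dimension 4 - 1 = 3, so there are 3 Jordan blocks; the rank sequence gives block sizes [2, 1, 1].

Assembling the blocks gives the Jordan form J above.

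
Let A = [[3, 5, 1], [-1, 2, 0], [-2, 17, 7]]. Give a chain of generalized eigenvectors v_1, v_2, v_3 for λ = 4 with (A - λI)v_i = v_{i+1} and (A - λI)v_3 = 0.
We seek v_1 ∈ ker((A - 4I)^3) \ ker((A - 4I)^2), then set v_{i+1} = (A - 4I) v_i.

One such chain is v_1 = [[0, 0, 1]]^T, v_2 = [[1, 0, 3]]^T, v_3 = [[2, -1, 7]]^T. Check: (A - 4I) v_3 = [[0, 0, 0]]^T = 0.

v_1 = [[0, 0, 1]]^T, v_2 = [[1, 0, 3]]^T, v_3 = [[2, -1, 7]]^T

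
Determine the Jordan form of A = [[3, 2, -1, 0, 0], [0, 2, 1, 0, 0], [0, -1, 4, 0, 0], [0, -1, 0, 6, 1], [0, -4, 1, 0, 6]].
The characteristic polynomial is det(xI - A) = (x - 6)^2(x - 3)^3, so the eigenvalues are 3 (algebraic multiplicity 3), 6 (algebraic multiplicity 2).

For λ = 3: rank(A - 3I) = 4, rank((A - 3I)^2) = 3, rank((A - 3I)^3) = 2. The eigenspace has dimension 5 - 4 = 1, so there is 1 Jordan block; the rank sequence gives block sizes [3].

For λ = 6: rank(A - 6I) = 4, rank((A - 6I)^2) = 3. The eigenspace has dimension 5 - 4 = 1, so there is 1 Jordan block; the rank sequence gives block sizes [2].

Assembling the blocks gives the Jordan form J above.

J = [[3, 1, 0, 0, 0], [0, 3, 1, 0, 0], [0, 0, 3, 0, 0], [0, 0, 0, 6, 1], [0, 0, 0, 0, 6]]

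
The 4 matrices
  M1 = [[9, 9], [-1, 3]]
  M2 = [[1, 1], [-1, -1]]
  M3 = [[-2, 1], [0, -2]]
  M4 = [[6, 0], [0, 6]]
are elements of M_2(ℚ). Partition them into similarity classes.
4 classes: {M1}, {M2}, {M3}, {M4}

Characteristic polynomials: χ_{M1} = (x - 6)^2, χ_{M2} = x^2, χ_{M3} = (x + 2)^2, χ_{M4} = (x - 6)^2.

{M1}: invariant factors (x - 6)^2.

{M2}: invariant factors x^2.

{M3}: invariant factors (x + 2)^2.

{M4}: invariant factors x - 6, x - 6.

Matrices are similar if and only if their invariant-factor lists agree; the partition into similarity classes is {M1}, {M2}, {M3}, {M4}.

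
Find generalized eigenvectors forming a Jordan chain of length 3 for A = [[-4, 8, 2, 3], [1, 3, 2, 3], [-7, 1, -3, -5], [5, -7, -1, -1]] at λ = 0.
v_1 = [[2, 2, -3, 0]]^T, v_2 = [[2, 2, -3, -1]]^T, v_3 = [[-1, -1, 2, 0]]^T

We seek v_1 ∈ ker(A^3) \ ker(A^2), then set v_{i+1} = A v_i.

One such chain is v_1 = [[2, 2, -3, 0]]^T, v_2 = [[2, 2, -3, -1]]^T, v_3 = [[-1, -1, 2, 0]]^T. Check: A v_3 = [[0, 0, 0, 0]]^T = 0.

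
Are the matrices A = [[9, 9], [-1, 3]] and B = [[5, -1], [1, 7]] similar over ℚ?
Two matrices over a field are similar if and only if they have the same invariant factors.

Both A and B have characteristic polynomial (x - 6)^2 and minimal polynomial (x - 6)^2. Computing further, both have invariant factors (x - 6)^2. Hence A and B are similar.

Yes.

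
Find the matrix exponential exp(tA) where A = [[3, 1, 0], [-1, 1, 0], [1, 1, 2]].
A has Jordan form J = [[2, 1, 0], [0, 2, 0], [0, 0, 2]] with A = PJP^{-1}, so e^{tA} = P e^{tJ} P^{-1}.

For a Jordan block J_k(λ), e^{tJ_k(λ)} = e^{λt} · (I + tN + t^2 N^2/2! + ... + t^{k-1} N^{k-1}/(k-1)!) where N is the nilpotent superdiagonal part.

Assembling the blocks and conjugating back gives the entries of e^{tA} as shown above.

e^{tA} = [[(t + 1)*e^{2*t}, t*e^{2*t}, 0], [-t*e^{2*t}, (1 - t)*e^{2*t}, 0], [t*e^{2*t}, t*e^{2*t}, e^{2*t}]]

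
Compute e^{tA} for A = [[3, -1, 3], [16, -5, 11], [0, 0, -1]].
A has Jordan form J = [[-1, 1, 0], [0, -1, 1], [0, 0, -1]] with A = PJP^{-1}, so e^{tA} = P e^{tJ} P^{-1}.

For a Jordan block J_k(λ), e^{tJ_k(λ)} = e^{λt} · (I + tN + t^2 N^2/2! + ... + t^{k-1} N^{k-1}/(k-1)!) where N is the nilpotent superdiagonal part.

Assembling the blocks and conjugating back gives the entries of e^{tA} as shown above.

e^{tA} = [[(4*t + 1)*e^{-t}, -t*e^{-t}, t*(t + 6)*e^{-t}/2], [16*t*e^{-t}, (1 - 4*t)*e^{-t}, t*(2*t + 11)*e^{-t}], [0, 0, e^{-t}]]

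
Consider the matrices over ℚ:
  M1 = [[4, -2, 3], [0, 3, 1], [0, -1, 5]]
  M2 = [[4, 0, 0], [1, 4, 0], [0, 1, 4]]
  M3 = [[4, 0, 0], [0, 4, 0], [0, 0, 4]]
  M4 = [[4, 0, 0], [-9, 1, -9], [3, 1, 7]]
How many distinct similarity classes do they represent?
3 classes: {M1, M2}, {M3}, {M4}

Characteristic polynomials: χ_{M1} = (x - 4)^3, χ_{M2} = (x - 4)^3, χ_{M3} = (x - 4)^3, χ_{M4} = (x - 4)^3.

{M1, M2}: invariant factors (x - 4)^3.

{M3}: invariant factors x - 4, x - 4, x - 4.

{M4}: invariant factors x - 4, (x - 4)^2.

Matrices are similar if and only if their invariant-factor lists agree; the partition into similarity classes is {M1, M2}, {M3}, {M4}.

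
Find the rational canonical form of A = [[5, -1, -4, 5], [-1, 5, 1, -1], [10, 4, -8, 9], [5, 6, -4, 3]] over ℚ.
The invariant factors of A (the non-unit diagonal entries of the Smith normal form of xI - A over ℚ[x]) are (x - 5)(x^3 + 3x - 1), each dividing the next. The characteristic polynomial is their product, (x - 5)(x^3 + 3x - 1).

The rational canonical form is the block-diagonal matrix of companion matrices C(f_i):
R = [[0, 0, 0, -5], [1, 0, 0, 16], [0, 1, 0, -3], [0, 0, 1, 5]].

Note the characteristic polynomial does not split into linear factors over ℚ, so A has no Jordan form over ℚ; the rational canonical form exists over any field.

R = [[0, 0, 0, -5], [1, 0, 0, 16], [0, 1, 0, -3], [0, 0, 1, 5]]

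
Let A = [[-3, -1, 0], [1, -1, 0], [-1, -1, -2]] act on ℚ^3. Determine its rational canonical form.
The invariant factors of A (the non-unit diagonal entries of the Smith normal form of xI - A over ℚ[x]) are x + 2, (x + 2)^2, each dividing the next. The characteristic polynomial is their product, (x + 2)^3.

The rational canonical form is the block-diagonal matrix of companion matrices C(f_i):
R = [[-2, 0, 0], [0, 0, -4], [0, 1, -4]].

R = [[-2, 0, 0], [0, 0, -4], [0, 1, -4]]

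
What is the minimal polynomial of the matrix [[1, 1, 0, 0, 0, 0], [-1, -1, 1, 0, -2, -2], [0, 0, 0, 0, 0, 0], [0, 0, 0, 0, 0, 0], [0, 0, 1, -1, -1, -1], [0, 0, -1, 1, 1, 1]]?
The characteristic polynomial factors as x^6. The minimal polynomial is ∏(x - λ)^{k_λ} where k_λ is the size of the largest Jordan block at λ.

For λ = 0: rank(A) = 3, and the largest Jordan block has size 3 (the smallest k with rank(A^k) = rank(A^(k+1))).

So m_A(x) = x^3.

m_A(x) = x^3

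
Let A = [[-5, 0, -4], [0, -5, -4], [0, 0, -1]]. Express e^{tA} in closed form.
e^{tA} = [[e^{-5*t}, 0, (1 - e^{4*t})*e^{-5*t}], [0, e^{-5*t}, (1 - e^{4*t})*e^{-5*t}], [0, 0, e^{-t}]]

A has Jordan form J = [[-5, 0, 0], [0, -5, 0], [0, 0, -1]] with A = PJP^{-1}, so e^{tA} = P e^{tJ} P^{-1}.

For a Jordan block J_k(λ), e^{tJ_k(λ)} = e^{λt} · (I + tN + t^2 N^2/2! + ... + t^{k-1} N^{k-1}/(k-1)!) where N is the nilpotent superdiagonal part.

Assembling the blocks and conjugating back gives the entries of e^{tA} as shown above.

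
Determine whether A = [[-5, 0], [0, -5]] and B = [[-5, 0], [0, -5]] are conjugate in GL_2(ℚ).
Two matrices over a field are similar if and only if they have the same invariant factors.

Both A and B have characteristic polynomial (x + 5)^2 and minimal polynomial x + 5. Computing further, both have invariant factors x + 5, x + 5. Hence A and B are similar.

Yes.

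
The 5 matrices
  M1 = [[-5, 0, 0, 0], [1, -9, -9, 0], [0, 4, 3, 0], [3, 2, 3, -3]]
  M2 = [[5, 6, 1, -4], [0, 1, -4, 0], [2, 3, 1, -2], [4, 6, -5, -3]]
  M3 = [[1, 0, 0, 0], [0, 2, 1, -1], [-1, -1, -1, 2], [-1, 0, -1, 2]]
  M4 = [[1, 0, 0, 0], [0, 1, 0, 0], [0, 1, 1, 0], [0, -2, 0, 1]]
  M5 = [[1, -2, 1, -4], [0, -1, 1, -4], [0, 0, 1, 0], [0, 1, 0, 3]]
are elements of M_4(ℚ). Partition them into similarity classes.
3 classes: {M1}, {M2, M3, M5}, {M4}

Characteristic polynomials: χ_{M1} = (x + 3)^3(x + 5), χ_{M2} = (x - 1)^4, χ_{M3} = (x - 1)^4, χ_{M4} = (x - 1)^4, χ_{M5} = (x - 1)^4.

{M1}: invariant factors x + 3, (x + 3)^2(x + 5).

{M2, M3, M5}: invariant factors x - 1, (x - 1)^3.

{M4}: invariant factors x - 1, x - 1, (x - 1)^2.

Matrices are similar if and only if their invariant-factor lists agree; the partition into similarity classes is {M1}, {M2, M3, M5}, {M4}.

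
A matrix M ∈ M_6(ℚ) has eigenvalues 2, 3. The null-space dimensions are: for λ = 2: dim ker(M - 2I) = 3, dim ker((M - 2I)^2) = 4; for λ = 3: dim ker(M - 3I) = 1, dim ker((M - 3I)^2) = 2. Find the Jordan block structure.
λ = 2: successive nullity increments [3, 1] count blocks of size ≥ k; block sizes are [2, 1, 1].
λ = 3: successive nullity increments [1, 1] count blocks of size ≥ k; block sizes are [2].

Jordan blocks: (2, 2), (2, 1), (2, 1), (3, 2)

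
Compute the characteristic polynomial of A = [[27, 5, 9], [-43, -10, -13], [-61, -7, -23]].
xI - A = [[x - 27, -5, -9], [43, x + 10, 13], [61, 7, x + 23]].

Expanding det(xI - A) along the first row:
det(xI - A) = + (x - 27)·det([[x + 10, 13], [7, x + 23]]) - (-5)·det([[43, 13], [61, x + 23]]) + (-9)·det([[43, x + 10], [61, 7]]).

Evaluating gives χ_A(x) = x^3 + 6x^2 + 12x + 8 = (x + 2)^3.

χ_A(x) = (x + 2)^3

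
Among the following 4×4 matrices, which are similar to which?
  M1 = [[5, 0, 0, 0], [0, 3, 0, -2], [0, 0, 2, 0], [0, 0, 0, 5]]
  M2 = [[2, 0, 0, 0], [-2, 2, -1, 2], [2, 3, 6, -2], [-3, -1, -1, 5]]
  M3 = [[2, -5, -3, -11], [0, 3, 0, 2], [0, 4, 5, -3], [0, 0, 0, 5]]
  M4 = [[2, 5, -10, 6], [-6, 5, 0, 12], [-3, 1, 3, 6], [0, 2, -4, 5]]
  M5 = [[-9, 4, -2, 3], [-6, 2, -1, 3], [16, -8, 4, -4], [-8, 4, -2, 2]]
3 classes: {M1, M4}, {M2, M3}, {M5}

Characteristic polynomials: χ_{M1} = (x - 5)^2(x - 3)(x - 2), χ_{M2} = (x - 5)^2(x - 3)(x - 2), χ_{M3} = (x - 5)^2(x - 3)(x - 2), χ_{M4} = (x - 5)^2(x - 3)(x - 2), χ_{M5} = x^3(x + 1).

{M1, M4}: invariant factors x - 5, (x - 5)(x - 3)(x - 2).

{M2, M3}: invariant factors (x - 5)^2(x - 3)(x - 2).

{M5}: invariant factors x, x^2(x + 1).

Matrices are similar if and only if their invariant-factor lists agree; the partition into similarity classes is {M1, M4}, {M2, M3}, {M5}.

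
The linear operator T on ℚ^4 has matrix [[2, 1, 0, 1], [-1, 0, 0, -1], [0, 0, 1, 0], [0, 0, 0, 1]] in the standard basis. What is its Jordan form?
J = [[1, 1, 0, 0], [0, 1, 0, 0], [0, 0, 1, 0], [0, 0, 0, 1]]

The characteristic polynomial is det(xI - A) = (x - 1)^4, so the eigenvalues are 1 (algebraic multiplicity 4).

For λ = 1: rank(A - I) = 1, rank((A - I)^2) = 0. The eigenspace has dimension 4 - 1 = 3, so there are 3 Jordan blocks; the rank sequence gives block sizes [2, 1, 1].

Assembling the blocks gives the Jordan form J above.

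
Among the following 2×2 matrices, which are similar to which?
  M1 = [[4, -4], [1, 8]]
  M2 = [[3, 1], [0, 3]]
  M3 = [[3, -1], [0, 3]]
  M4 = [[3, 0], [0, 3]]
Characteristic polynomials: χ_{M1} = (x - 6)^2, χ_{M2} = (x - 3)^2, χ_{M3} = (x - 3)^2, χ_{M4} = (x - 3)^2.

{M1}: invariant factors (x - 6)^2.

{M2, M3}: invariant factors (x - 3)^2.

{M4}: invariant factors x - 3, x - 3.

Matrices are similar if and only if their invariant-factor lists agree; the partition into similarity classes is {M1}, {M2, M3}, {M4}.

3 classes: {M1}, {M2, M3}, {M4}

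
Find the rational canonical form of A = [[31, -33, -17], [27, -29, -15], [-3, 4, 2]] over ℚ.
The invariant factors of A (the non-unit diagonal entries of the Smith normal form of xI - A over ℚ[x]) are (x - 2)(x - 1)^2, each dividing the next. The characteristic polynomial is their product, (x - 2)(x - 1)^2.

The rational canonical form is the block-diagonal matrix of companion matrices C(f_i):
R = [[0, 0, 2], [1, 0, -5], [0, 1, 4]].

R = [[0, 0, 2], [1, 0, -5], [0, 1, 4]]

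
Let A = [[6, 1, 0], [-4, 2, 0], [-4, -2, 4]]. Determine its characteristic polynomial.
xI - A = [[x - 6, -1, 0], [4, x - 2, 0], [4, 2, x - 4]].

Expanding det(xI - A) along the first row:
det(xI - A) = + (x - 6)·det([[x - 2, 0], [2, x - 4]]) - (-1)·det([[4, 0], [4, x - 4]]) + (0)·det([[4, x - 2], [4, 2]]).

Evaluating gives χ_A(x) = x^3 - 12x^2 + 48x - 64 = (x - 4)^3.

χ_A(x) = (x - 4)^3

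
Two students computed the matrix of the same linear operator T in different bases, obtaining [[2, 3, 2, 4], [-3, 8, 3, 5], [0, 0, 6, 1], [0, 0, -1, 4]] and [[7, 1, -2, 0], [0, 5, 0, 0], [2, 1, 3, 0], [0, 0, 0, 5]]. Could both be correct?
Both have characteristic polynomial (x - 5)^4, but the minimal polynomial of A is (x - 5)^3 while the minimal polynomial of B is (x - 5)^2. The minimal polynomial is a similarity invariant, so A and B are not similar.

No.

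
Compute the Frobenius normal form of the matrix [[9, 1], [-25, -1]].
R = [[0, -16], [1, 8]]

The invariant factors of A (the non-unit diagonal entries of the Smith normal form of xI - A over ℚ[x]) are (x - 4)^2, each dividing the next. The characteristic polynomial is their product, (x - 4)^2.

The rational canonical form is the block-diagonal matrix of companion matrices C(f_i):
R = [[0, -16], [1, 8]].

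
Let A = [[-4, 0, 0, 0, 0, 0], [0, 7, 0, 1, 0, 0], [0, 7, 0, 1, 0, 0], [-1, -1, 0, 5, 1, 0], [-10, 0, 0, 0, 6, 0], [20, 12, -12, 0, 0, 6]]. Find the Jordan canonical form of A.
The characteristic polynomial is det(xI - A) = x(x - 6)^4(x + 4), so the eigenvalues are -4 (algebraic multiplicity 1), 0 (algebraic multiplicity 1), 6 (algebraic multiplicity 4).

For λ = -4: algebraic multiplicity 1 gives one 1×1 block.

For λ = 0: algebraic multiplicity 1 gives one 1×1 block.

For λ = 6: rank(A - 6I) = 4, rank((A - 6I)^2) = 3, rank((A - 6I)^3) = 2. The eigenspace has dimension 6 - 4 = 2, so there are 2 Jordan blocks; the rank sequence gives block sizes [3, 1].

Assembling the blocks gives the Jordan form J above.

J = [[-4, 0, 0, 0, 0, 0], [0, 0, 0, 0, 0, 0], [0, 0, 6, 1, 0, 0], [0, 0, 0, 6, 1, 0], [0, 0, 0, 0, 6, 0], [0, 0, 0, 0, 0, 6]]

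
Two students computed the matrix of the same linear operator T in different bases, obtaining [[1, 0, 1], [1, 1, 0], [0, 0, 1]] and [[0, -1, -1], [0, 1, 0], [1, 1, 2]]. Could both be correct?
Both have characteristic polynomial (x - 1)^3, but the minimal polynomial of A is (x - 1)^3 while the minimal polynomial of B is (x - 1)^2. The minimal polynomial is a similarity invariant, so A and B are not similar.

No.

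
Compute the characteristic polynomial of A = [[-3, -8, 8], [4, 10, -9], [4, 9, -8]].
χ_A(x) = (x - 1)^2(x + 3)

xI - A = [[x + 3, 8, -8], [-4, x - 10, 9], [-4, -9, x + 8]].

Expanding det(xI - A) along the first row:
det(xI - A) = + (x + 3)·det([[x - 10, 9], [-9, x + 8]]) - (8)·det([[-4, 9], [-4, x + 8]]) + (-8)·det([[-4, x - 10], [-4, -9]]).

Evaluating gives χ_A(x) = x^3 + x^2 - 5x + 3 = (x - 1)^2(x + 3).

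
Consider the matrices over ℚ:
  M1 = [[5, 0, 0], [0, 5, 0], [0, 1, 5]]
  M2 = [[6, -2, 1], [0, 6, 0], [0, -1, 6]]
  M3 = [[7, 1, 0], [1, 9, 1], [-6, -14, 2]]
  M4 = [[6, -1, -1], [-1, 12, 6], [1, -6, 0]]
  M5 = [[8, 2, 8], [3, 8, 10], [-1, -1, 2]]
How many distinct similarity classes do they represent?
Characteristic polynomials: χ_{M1} = (x - 5)^3, χ_{M2} = (x - 6)^3, χ_{M3} = (x - 6)^3, χ_{M4} = (x - 6)^3, χ_{M5} = (x - 6)^3.

{M1}: invariant factors x - 5, (x - 5)^2.

{M2, M3, M4, M5}: invariant factors (x - 6)^3.

Matrices are similar if and only if their invariant-factor lists agree; the partition into similarity classes is {M1}, {M2, M3, M4, M5}.

2 classes: {M1}, {M2, M3, M4, M5}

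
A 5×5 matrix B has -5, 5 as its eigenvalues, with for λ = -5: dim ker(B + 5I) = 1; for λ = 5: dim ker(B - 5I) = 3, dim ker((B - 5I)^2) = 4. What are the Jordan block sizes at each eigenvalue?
Jordan blocks: (-5, 1), (5, 2), (5, 1), (5, 1)

λ = -5: successive nullity increments [1] count blocks of size ≥ k; block sizes are [1].
λ = 5: successive nullity increments [3, 1] count blocks of size ≥ k; block sizes are [2, 1, 1].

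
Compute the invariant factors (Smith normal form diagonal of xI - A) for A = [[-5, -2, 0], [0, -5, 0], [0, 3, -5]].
The Jordan structure of A has elementary divisors (x + 5)^2, (x + 5). Arranging the block sizes at each eigenvalue in decreasing order and taking row products gives the invariant factors.

Invariant factors (smallest first, each dividing the next): x + 5, (x + 5)^2.

Check: the last factor (x + 5)^2 is the minimal polynomial, and the product (x + 5)^3 is the characteristic polynomial.

x + 5, (x + 5)^2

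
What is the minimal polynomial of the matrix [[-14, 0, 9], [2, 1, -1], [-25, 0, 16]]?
m_A(x) = (x - 1)^3

The characteristic polynomial factors as (x - 1)^3. The minimal polynomial is ∏(x - λ)^{k_λ} where k_λ is the size of the largest Jordan block at λ.

For λ = 1: rank(A - I) = 2, and the largest Jordan block has size 3 (the smallest k with rank((A - I)^k) = rank((A - I)^(k+1))).

So m_A(x) = (x - 1)^3.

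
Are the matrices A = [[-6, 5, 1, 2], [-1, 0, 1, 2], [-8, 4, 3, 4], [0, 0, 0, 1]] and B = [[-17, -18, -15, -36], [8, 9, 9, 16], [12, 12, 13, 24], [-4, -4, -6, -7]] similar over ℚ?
Two matrices over a field are similar if and only if they have the same invariant factors.

Both A and B have characteristic polynomial (x - 1)^3(x + 5) and minimal polynomial (x - 1)^2(x + 5). Computing further, both have invariant factors x - 1, (x - 1)^2(x + 5). Hence A and B are similar.

Yes.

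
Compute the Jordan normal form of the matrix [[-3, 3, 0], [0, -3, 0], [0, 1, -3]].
The characteristic polynomial is det(xI - A) = (x + 3)^3, so the eigenvalues are -3 (algebraic multiplicity 3).

For λ = -3: rank(A + 3I) = 1, rank((A + 3I)^2) = 0. The eigenspace has dimension 3 - 1 = 2, so there are 2 Jordan blocks; the rank sequence gives block sizes [2, 1].

Assembling the blocks gives the Jordan form J above.

J = [[-3, 1, 0], [0, -3, 0], [0, 0, -3]]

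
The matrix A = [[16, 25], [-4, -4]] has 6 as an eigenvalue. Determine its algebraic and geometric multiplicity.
algebraic multiplicity 2, geometric multiplicity 1

The characteristic polynomial is (x - 6)^2, so the factor x - 6 appears with exponent 2: the algebraic multiplicity is 2.

rank(A - 6I) = 1, so the eigenspace has dimension 2 - 1 = 1: the geometric multiplicity is 1.

Since 1 < 2, A is not diagonalizable.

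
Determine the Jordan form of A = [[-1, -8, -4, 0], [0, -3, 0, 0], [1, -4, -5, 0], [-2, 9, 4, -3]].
The characteristic polynomial is det(xI - A) = (x + 3)^4, so the eigenvalues are -3 (algebraic multiplicity 4).

For λ = -3: rank(A + 3I) = 2, rank((A + 3I)^2) = 0. The eigenspace has dimension 4 - 2 = 2, so there are 2 Jordan blocks; the rank sequence gives block sizes [2, 2].

Assembling the blocks gives the Jordan form J above.

J = [[-3, 1, 0, 0], [0, -3, 0, 0], [0, 0, -3, 1], [0, 0, 0, -3]]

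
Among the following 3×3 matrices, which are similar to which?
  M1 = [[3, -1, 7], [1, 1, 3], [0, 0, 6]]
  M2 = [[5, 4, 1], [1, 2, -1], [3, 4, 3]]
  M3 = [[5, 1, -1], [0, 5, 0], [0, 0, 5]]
Characteristic polynomials: χ_{M1} = (x - 6)(x - 2)^2, χ_{M2} = (x - 6)(x - 2)^2, χ_{M3} = (x - 5)^3.

{M1, M2}: invariant factors (x - 6)(x - 2)^2.

{M3}: invariant factors x - 5, (x - 5)^2.

Matrices are similar if and only if their invariant-factor lists agree; the partition into similarity classes is {M1, M2}, {M3}.

2 classes: {M1, M2}, {M3}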